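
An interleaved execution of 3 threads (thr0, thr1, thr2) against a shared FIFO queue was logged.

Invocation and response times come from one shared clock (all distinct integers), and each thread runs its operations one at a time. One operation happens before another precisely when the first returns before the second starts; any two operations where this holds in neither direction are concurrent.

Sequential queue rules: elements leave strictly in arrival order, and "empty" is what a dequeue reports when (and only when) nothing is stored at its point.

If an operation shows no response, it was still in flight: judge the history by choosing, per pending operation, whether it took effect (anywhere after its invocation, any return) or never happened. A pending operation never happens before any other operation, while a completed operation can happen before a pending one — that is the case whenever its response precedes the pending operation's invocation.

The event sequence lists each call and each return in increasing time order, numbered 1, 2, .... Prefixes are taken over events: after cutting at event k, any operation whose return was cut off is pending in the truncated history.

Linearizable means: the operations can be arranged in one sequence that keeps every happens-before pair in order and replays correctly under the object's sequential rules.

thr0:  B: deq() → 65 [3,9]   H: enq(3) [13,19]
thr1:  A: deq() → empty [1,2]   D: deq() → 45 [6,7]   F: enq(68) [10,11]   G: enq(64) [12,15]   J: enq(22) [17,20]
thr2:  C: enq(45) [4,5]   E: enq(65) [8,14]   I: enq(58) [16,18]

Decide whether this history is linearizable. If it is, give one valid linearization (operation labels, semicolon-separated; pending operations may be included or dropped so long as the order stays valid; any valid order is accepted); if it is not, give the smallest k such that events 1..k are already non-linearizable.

after step 1 (A deq() → empty): queue <>
after step 2 (C enq(45)): queue <45>
after step 3 (D deq() → 45): queue <>
after step 4 (E enq(65)): queue <65>
after step 5 (B deq() → 65): queue <>
after step 6 (F enq(68)): queue <68>
after step 7 (G enq(64)): queue <68,64>
after step 8 (H enq(3)): queue <68,64,3>
after step 9 (I enq(58)): queue <68,64,3,58>
after step 10 (J enq(22)): queue <68,64,3,58,22>

linearizable — witness: A; C; D; E; B; F; G; H; I; J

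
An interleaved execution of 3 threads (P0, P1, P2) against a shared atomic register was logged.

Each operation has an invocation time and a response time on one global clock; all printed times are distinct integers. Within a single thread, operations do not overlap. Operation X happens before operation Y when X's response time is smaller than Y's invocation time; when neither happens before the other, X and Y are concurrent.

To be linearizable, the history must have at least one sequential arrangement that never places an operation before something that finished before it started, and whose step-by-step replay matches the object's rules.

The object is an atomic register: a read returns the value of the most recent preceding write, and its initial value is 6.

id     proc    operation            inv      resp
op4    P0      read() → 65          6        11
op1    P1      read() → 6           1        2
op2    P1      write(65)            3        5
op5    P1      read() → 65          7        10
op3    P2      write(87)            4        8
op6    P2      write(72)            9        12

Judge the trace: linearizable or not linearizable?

witness order: op1, op2, op4, op5, op3, op6
after step 1 (op1 read() → 6): value 6
after step 2 (op2 write(65)): value 65
after step 3 (op4 read() → 65): value 65
after step 4 (op5 read() → 65): value 65
after step 5 (op3 write(87)): value 87
after step 6 (op6 write(72)): value 72

linearizable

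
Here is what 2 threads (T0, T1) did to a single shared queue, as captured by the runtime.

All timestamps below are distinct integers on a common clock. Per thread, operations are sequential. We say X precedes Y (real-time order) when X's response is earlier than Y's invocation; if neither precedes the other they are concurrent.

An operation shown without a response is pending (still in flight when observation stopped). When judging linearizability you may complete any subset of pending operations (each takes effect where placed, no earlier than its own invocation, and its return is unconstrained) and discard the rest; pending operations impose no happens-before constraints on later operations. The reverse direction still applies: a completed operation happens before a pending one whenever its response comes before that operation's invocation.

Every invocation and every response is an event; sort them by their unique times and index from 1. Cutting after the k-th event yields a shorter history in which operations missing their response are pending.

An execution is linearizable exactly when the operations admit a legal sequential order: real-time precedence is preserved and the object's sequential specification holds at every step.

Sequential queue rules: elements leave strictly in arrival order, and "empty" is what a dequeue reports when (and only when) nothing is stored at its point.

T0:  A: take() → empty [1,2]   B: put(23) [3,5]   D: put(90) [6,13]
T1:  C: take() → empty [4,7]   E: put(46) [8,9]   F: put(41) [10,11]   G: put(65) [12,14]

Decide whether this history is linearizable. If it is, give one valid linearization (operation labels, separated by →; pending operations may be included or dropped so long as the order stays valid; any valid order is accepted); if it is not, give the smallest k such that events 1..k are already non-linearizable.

step 1: A take() → empty — queue <>
step 2: C take() → empty — queue <>
step 3: B put(23) — queue <23>
step 4: D put(90) — queue <23,90>
step 5: E put(46) — queue <23,90,46>
step 6: F put(41) — queue <23,90,46,41>
step 7: G put(65) — queue <23,90,46,41,65>

linearizable — witness: A → C → B → D → E → F → G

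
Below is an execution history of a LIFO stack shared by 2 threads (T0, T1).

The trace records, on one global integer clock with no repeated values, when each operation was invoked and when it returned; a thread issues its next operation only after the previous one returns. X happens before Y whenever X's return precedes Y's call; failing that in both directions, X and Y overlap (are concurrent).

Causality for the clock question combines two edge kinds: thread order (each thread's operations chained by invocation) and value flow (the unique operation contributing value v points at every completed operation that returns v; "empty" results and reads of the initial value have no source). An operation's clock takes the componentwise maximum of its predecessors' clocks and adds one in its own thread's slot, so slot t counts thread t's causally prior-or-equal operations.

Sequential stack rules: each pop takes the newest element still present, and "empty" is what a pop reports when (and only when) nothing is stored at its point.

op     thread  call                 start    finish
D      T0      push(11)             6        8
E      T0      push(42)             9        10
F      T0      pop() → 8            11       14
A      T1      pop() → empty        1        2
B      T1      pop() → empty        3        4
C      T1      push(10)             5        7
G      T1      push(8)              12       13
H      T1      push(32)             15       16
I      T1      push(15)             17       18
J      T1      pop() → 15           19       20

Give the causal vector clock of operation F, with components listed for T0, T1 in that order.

root op A, invoked 1: fresh clock plus T1's own tick → (0, 1)
root op D, invoked 6: fresh clock plus T0's own tick → (1, 0)
B (invocation 3): componentwise max over VC(A)=(0, 1), +1 at T1, giving (0, 2)
E (invocation 9): componentwise max over VC(D)=(1, 0), +1 at T0, giving (2, 0)
C (invocation 5): componentwise max over VC(B)=(0, 2), +1 at T1, giving (0, 3)
G (invocation 12): componentwise max over VC(C)=(0, 3), +1 at T1, giving (0, 4)
H (invocation 15): componentwise max over VC(G)=(0, 4), +1 at T1, giving (0, 5)
I (invocation 17): componentwise max over VC(H)=(0, 5), +1 at T1, giving (0, 6)
J (invocation 19): componentwise max over VC(I)=(0, 6), +1 at T1, giving (0, 7)
F (invocation 11): componentwise max over VC(E)=(2, 0), VC(G)=(0, 4), +1 at T0, giving (3, 4)
target: VC(F) = (3, 4)

(3, 4)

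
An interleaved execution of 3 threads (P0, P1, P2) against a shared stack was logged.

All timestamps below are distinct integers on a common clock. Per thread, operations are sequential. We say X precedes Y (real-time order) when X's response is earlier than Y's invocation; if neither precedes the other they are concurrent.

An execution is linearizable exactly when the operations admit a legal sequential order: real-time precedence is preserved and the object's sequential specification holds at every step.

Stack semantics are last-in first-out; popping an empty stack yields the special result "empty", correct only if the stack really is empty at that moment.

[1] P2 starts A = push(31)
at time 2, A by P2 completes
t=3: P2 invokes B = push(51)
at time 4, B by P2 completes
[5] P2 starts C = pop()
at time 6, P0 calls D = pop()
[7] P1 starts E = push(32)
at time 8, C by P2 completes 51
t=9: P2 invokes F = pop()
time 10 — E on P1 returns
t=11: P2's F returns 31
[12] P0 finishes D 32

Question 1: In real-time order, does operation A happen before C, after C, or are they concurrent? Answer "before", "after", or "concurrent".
before

A spans [1,2], C spans [5,8]
resp(A)=2 < inv(C)=5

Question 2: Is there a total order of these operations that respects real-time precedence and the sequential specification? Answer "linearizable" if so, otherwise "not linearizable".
linearizable

one valid linearization: A, B, C, E, D, F
step 1: A push(31) — stack <31>
step 2: B push(51) — stack <31,51>
step 3: C pop() → 51 — stack <31>
step 4: E push(32) — stack <31,32>
step 5: D pop() → 32 — stack <31>
step 6: F pop() → 31 — stack <>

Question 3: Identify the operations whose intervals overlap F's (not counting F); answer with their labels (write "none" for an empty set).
D, E

F spans [9,11]: anything still running between times 9 and 11 counts as concurrent
A [1,2]: before
B [3,4]: before
C [5,8]: before
D [6,12]: concurrent
E [7,10]: concurrent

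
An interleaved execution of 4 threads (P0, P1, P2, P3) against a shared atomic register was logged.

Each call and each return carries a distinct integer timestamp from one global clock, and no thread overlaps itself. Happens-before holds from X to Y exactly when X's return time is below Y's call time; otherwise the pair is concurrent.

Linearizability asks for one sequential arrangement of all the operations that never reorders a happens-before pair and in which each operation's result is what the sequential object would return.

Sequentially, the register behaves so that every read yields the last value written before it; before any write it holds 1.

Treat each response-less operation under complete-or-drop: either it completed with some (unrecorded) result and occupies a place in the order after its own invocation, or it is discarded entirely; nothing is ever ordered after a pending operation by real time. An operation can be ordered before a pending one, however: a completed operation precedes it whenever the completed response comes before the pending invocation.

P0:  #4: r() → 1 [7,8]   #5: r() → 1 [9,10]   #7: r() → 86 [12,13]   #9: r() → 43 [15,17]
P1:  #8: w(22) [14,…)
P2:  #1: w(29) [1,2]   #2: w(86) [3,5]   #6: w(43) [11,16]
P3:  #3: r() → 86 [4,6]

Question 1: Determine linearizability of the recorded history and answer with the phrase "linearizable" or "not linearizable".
not linearizable

through event 7 a valid linearization exists; event 8 (#4 responding at time 8) ends that
checked exhaustively: 2 real-time-consistent orders of 4 completed operations, zero legal atomic register replays
e.g. #1, #2, #3, #4: illegal at step 4, since #4 r() → 1 cannot apply there
e.g. #1, #3, #2, #4: illegal at step 2, since #3 r() → 86 cannot apply there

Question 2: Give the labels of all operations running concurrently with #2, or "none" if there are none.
Answer: #3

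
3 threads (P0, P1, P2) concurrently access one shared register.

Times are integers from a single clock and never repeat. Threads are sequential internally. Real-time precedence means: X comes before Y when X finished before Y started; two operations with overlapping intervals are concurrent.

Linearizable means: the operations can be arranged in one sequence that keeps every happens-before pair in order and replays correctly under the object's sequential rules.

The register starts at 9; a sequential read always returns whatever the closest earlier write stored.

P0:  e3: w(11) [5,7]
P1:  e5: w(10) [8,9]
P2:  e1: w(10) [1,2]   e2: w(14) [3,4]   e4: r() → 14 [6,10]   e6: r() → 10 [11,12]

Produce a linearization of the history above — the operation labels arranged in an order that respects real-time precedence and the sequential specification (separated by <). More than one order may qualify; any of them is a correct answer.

e1 < e2 < e4 < e3 < e5 < e6

after step 1 (e1 w(10)): value 10
after step 2 (e2 w(14)): value 14
after step 3 (e4 r() → 14): value 14
after step 4 (e3 w(11)): value 11
after step 5 (e5 w(10)): value 10
after step 6 (e6 r() → 10): value 10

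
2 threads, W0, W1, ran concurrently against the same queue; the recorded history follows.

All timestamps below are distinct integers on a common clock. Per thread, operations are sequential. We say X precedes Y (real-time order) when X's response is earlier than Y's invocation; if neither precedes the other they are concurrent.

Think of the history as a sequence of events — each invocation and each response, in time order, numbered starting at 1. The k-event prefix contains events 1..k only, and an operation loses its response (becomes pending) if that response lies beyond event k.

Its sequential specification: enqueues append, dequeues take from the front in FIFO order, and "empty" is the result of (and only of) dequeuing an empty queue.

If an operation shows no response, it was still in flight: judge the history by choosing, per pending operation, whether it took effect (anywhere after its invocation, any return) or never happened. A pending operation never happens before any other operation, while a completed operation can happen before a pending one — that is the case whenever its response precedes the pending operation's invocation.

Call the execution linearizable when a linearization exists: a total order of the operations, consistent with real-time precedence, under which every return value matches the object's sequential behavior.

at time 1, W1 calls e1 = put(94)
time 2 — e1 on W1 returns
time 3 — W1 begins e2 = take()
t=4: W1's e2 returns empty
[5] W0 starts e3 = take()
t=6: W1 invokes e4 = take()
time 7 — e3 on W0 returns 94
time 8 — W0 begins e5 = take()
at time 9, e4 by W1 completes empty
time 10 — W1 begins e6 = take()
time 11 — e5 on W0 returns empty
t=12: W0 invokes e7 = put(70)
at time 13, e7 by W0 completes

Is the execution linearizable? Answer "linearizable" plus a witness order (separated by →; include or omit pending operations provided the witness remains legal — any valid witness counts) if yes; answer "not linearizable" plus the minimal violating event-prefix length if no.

not linearizable — minimal violating prefix: 4 events

already the first 4 events (up to e2's response at time 4) admit no linearization; the first 3 still do
exhaustive check: the 2 completed queue ops admit one real-time order; illegal
for example e1, e2 fails at step 2: e2 take() → empty is not legal there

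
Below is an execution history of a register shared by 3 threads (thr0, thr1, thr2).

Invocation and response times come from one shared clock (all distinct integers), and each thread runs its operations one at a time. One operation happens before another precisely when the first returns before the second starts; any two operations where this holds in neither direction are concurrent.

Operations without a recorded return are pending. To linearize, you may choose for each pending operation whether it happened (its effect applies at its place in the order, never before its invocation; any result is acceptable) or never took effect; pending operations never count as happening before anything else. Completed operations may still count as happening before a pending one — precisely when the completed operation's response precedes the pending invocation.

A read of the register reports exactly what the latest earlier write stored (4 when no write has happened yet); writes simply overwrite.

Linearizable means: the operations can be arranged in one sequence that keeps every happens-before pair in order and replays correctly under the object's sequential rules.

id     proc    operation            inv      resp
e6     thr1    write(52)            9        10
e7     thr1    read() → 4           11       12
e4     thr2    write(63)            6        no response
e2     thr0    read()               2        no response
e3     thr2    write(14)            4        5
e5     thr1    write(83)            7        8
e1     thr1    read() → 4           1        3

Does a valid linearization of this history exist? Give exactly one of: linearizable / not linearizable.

not linearizable

events 1..11 are fine; event 12 — the response of e7 at time 12 — makes the prefix non-linearizable
one real-time candidate order over the 5 completed operations — the register replay rejects it
every completion of the 2 pending operations (e2, e4) was checked; none linearizes
take e1, e3, e5, e6, e7 (pending dropped): step 5 already fails, because e7 read() → 4 cannot occur there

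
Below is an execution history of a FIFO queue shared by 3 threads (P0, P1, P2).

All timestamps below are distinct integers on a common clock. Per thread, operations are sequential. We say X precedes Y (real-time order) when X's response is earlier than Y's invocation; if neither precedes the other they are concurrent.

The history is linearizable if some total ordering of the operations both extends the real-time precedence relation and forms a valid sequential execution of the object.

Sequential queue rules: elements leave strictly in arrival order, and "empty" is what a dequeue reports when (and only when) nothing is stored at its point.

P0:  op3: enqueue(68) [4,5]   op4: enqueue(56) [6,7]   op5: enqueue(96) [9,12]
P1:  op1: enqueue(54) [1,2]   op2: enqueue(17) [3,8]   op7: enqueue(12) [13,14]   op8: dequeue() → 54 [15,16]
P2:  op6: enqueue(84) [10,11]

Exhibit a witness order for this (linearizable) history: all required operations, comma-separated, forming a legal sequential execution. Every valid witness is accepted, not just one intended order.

1. op1 enqueue(54), leaving queue <54>
2. op2 enqueue(17), leaving queue <54,17>
3. op3 enqueue(68), leaving queue <54,17,68>
4. op4 enqueue(56), leaving queue <54,17,68,56>
5. op5 enqueue(96), leaving queue <54,17,68,56,96>
6. op6 enqueue(84), leaving queue <54,17,68,56,96,84>
7. op7 enqueue(12), leaving queue <54,17,68,56,96,84,12>
8. op8 dequeue() → 54, leaving queue <17,68,56,96,84,12>

op1, op2, op3, op4, op5, op6, op7, op8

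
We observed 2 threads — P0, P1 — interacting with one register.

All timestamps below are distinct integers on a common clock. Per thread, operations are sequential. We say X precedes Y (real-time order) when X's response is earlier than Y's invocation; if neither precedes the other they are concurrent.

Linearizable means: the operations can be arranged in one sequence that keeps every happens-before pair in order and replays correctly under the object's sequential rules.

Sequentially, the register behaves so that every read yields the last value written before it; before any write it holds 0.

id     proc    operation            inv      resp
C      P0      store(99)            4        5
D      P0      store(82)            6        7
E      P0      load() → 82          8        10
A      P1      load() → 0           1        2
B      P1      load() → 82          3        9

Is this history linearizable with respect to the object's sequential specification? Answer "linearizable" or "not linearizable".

witness order: A, C, D, B, E
1. A load() → 0, leaving value 0
2. C store(99), leaving value 99
3. D store(82), leaving value 82
4. B load() → 82, leaving value 82
5. E load() → 82, leaving value 82

linearizable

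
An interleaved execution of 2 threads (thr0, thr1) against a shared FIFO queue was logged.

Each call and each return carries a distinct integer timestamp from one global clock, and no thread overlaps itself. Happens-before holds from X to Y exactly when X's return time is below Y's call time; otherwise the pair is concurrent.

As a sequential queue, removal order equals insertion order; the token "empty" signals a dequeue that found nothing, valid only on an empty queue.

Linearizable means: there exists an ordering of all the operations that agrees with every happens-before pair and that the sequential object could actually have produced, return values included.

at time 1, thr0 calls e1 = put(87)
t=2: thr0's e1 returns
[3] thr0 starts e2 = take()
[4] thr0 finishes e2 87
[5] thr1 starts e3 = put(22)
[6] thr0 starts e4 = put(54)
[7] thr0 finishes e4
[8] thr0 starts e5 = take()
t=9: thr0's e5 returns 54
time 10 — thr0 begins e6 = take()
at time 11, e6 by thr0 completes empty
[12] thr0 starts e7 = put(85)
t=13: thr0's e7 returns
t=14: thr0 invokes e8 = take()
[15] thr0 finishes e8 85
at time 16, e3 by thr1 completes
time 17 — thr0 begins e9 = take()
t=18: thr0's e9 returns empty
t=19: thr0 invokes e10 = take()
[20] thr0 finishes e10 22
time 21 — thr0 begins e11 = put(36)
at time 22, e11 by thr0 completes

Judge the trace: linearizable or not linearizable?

already the first 18 events (up to e9's response at time 18) admit no linearization; the first 17 still do
no legal order exists: 6 real-time-consistent candidates over 9 completed FIFO queue operations, all rejected
e.g. e1, e2, e3, e4, e5, e6, e7, e8, e9: illegal at step 5, since e5 take() → 54 cannot apply there
e.g. e1, e2, e4, e3, e5, e6, e7, e8, e9: illegal at step 6, since e6 take() → empty cannot apply there

not linearizable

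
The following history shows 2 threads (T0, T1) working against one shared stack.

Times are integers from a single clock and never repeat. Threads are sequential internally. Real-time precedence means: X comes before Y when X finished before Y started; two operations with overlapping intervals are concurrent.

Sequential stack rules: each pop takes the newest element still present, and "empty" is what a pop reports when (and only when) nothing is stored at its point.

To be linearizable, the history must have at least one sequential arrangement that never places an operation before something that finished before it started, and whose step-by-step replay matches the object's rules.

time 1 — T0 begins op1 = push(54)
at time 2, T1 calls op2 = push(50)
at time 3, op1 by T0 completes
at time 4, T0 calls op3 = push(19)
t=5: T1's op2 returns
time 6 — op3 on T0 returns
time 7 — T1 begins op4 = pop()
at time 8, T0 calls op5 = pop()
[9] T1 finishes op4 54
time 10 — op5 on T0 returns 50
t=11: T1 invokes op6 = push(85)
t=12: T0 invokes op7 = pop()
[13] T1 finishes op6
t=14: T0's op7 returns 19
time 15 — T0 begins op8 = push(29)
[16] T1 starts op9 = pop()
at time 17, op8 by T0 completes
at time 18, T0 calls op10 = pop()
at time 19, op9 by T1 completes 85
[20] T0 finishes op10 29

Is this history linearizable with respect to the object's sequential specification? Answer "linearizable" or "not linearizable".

already the first 10 events (up to op5's response at time 10) admit no linearization; the first 9 still do
5 completed operations, 6 real-time-consistent orders — every stack replay fails
e.g. op1, op2, op3, op4, op5: illegal at step 4, since op4 pop() → 54 cannot apply there
e.g. op1, op2, op3, op5, op4: illegal at step 4, since op5 pop() → 50 cannot apply there

not linearizable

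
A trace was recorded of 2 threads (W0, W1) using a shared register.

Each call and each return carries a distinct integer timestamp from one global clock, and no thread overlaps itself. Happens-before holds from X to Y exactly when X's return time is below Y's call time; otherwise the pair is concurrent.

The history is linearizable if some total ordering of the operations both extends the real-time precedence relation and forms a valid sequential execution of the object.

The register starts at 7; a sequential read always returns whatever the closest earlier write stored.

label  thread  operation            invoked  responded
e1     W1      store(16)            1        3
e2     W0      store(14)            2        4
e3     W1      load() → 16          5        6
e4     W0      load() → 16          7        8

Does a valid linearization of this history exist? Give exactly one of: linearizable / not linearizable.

linearizable

witness order: e2, e1, e3, e4
after step 1 (e2 store(14)): value 14
after step 2 (e1 store(16)): value 16
after step 3 (e3 load() → 16): value 16
after step 4 (e4 load() → 16): value 16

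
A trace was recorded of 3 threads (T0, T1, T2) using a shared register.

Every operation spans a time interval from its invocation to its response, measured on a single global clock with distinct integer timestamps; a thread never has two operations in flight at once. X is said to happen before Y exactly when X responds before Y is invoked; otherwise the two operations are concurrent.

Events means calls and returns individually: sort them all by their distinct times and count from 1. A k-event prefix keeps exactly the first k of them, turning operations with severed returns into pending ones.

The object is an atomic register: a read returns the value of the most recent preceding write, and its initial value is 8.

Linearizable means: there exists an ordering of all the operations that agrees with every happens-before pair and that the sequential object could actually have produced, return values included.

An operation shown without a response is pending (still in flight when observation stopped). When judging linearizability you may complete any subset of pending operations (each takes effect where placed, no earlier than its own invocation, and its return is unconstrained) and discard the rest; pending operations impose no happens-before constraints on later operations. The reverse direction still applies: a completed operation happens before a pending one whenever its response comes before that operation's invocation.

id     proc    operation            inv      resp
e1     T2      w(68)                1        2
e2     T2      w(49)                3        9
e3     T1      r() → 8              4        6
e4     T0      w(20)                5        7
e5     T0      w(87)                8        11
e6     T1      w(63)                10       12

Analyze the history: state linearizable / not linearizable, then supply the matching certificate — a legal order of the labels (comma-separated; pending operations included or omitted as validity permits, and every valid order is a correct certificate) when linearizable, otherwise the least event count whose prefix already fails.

not linearizable — minimal violating prefix: 6 events

prefix check: 1..5 passes, 1..6 fails once e3's time-6 response joins
one real-time candidate order over the 2 completed operations — the register replay rejects it
completion choices over the 2 pending operations (e2, e4) were checked; none helps
e.g. e1, e3 (pending dropped): illegal at step 2, since e3 r() → 8 cannot apply there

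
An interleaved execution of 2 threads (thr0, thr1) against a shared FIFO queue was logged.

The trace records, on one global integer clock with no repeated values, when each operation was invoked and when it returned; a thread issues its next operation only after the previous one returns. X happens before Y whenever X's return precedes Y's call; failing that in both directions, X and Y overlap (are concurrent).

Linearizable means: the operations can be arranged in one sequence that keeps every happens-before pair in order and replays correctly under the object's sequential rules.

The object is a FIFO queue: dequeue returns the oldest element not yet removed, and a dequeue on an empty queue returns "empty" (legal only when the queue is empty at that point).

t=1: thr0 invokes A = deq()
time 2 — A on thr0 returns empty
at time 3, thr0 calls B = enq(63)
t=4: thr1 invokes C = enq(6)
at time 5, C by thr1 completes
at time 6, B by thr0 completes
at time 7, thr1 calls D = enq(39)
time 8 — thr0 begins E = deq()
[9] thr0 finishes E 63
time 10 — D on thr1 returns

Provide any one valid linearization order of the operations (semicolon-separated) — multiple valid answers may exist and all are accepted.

A; B; C; D; E

after step 1 (A deq() → empty): queue <>
after step 2 (B enq(63)): queue <63>
after step 3 (C enq(6)): queue <63,6>
after step 4 (D enq(39)): queue <63,6,39>
after step 5 (E deq() → 63): queue <6,39>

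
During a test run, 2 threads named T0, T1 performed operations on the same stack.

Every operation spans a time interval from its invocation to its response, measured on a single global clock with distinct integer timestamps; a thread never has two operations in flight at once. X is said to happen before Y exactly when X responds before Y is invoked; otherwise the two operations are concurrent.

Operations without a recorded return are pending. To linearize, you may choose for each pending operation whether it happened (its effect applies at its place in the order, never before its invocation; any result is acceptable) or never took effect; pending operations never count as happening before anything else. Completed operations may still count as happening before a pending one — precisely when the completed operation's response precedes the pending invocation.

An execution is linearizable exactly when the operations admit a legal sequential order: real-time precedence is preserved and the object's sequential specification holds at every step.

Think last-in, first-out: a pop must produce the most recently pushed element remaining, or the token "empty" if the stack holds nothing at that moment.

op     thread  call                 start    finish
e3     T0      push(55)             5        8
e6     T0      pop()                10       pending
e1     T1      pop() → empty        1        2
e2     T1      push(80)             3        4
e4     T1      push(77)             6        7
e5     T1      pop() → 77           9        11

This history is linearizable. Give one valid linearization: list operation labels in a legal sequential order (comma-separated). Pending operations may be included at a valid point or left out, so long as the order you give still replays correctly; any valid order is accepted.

e1, e2, e3, e4, e5

step 1: e1 pop() → empty — stack <>
step 2: e2 push(80) — stack <80>
step 3: e3 push(55) — stack <80,55>
step 4: e4 push(77) — stack <80,55,77>
step 5: e5 pop() → 77 — stack <80,55>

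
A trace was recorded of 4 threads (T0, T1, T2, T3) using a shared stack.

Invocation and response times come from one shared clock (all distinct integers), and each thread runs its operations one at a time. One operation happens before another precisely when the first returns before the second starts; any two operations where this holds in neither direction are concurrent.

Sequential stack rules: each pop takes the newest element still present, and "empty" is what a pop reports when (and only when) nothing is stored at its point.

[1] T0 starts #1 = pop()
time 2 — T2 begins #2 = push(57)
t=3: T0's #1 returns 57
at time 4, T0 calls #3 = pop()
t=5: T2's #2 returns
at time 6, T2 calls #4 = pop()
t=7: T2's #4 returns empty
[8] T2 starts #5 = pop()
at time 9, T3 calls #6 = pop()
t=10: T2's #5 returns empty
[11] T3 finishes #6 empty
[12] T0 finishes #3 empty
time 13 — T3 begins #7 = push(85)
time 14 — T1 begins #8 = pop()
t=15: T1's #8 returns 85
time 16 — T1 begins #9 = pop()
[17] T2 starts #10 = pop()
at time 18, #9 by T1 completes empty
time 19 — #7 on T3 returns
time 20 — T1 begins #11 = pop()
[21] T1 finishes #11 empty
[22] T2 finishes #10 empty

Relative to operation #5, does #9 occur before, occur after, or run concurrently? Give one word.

#9 spans [16,18], #5 spans [8,10]
resp(#5)=10 < inv(#9)=16

after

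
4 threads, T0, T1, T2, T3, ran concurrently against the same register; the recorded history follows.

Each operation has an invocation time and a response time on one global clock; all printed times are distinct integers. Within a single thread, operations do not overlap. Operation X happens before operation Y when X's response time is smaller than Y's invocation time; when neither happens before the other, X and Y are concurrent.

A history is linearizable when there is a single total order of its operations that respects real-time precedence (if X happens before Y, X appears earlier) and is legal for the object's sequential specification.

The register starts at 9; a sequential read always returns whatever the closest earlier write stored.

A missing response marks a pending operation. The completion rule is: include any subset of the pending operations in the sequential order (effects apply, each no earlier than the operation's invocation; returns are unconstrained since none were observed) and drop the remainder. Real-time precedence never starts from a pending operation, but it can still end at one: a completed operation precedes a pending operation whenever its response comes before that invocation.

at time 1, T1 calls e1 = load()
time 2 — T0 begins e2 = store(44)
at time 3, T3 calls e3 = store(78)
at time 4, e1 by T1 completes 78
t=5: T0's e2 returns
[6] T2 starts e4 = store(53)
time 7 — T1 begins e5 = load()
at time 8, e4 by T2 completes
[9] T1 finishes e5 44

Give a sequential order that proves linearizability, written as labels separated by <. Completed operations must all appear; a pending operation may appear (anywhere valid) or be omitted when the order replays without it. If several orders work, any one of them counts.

after step 1 (e3 store(78) (pending, included)): value 78
after step 2 (e1 load() → 78): value 78
after step 3 (e2 store(44)): value 44
after step 4 (e5 load() → 44): value 44
after step 5 (e4 store(53)): value 53

e3 < e1 < e2 < e5 < e4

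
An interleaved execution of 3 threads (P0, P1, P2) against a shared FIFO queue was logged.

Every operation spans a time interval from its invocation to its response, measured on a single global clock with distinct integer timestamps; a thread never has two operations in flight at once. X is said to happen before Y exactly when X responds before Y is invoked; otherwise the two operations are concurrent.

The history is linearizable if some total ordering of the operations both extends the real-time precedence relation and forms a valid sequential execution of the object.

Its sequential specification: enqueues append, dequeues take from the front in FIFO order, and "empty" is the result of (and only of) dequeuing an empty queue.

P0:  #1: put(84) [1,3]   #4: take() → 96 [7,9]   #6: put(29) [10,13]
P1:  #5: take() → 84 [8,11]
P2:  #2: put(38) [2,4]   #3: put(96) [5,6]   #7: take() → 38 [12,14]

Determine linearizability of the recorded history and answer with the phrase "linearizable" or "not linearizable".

the violation lands at event 9, #4's response at time 9: events 1..8 linearize, events 1..9 do not
4 completed operations, 2 real-time-consistent orders — every FIFO queue replay fails
include/drop combinations of the 1 pending operation (#5) were all tried; none helps
sample order #1, #2, #3, #4 (pending dropped) stalls at step 4 — #4 take() → 96 has no legal effect
sample order #2, #1, #3, #4 (pending dropped) stalls at step 4 — #4 take() → 96 has no legal effect

not linearizable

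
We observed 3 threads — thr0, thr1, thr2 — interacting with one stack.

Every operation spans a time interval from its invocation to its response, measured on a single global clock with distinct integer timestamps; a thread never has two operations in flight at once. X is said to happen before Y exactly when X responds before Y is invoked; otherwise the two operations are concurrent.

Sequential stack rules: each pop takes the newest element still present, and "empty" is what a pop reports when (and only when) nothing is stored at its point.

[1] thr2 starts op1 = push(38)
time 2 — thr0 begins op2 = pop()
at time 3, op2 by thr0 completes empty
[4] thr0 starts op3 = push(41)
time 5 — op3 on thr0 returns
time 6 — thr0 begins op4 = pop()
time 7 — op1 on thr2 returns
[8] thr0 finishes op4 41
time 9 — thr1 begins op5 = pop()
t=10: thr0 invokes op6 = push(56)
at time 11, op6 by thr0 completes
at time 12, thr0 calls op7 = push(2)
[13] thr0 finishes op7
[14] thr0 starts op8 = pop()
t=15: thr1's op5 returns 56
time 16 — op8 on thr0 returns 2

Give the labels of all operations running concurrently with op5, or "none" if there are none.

op6, op7, op8

op5 spans [9,15]: anything still running between times 9 and 15 counts as concurrent
op1 [1,7]: before
op2 [2,3]: before
op3 [4,5]: before
op4 [6,8]: before
op6 [10,11]: concurrent
op7 [12,13]: concurrent
op8 [14,16]: concurrent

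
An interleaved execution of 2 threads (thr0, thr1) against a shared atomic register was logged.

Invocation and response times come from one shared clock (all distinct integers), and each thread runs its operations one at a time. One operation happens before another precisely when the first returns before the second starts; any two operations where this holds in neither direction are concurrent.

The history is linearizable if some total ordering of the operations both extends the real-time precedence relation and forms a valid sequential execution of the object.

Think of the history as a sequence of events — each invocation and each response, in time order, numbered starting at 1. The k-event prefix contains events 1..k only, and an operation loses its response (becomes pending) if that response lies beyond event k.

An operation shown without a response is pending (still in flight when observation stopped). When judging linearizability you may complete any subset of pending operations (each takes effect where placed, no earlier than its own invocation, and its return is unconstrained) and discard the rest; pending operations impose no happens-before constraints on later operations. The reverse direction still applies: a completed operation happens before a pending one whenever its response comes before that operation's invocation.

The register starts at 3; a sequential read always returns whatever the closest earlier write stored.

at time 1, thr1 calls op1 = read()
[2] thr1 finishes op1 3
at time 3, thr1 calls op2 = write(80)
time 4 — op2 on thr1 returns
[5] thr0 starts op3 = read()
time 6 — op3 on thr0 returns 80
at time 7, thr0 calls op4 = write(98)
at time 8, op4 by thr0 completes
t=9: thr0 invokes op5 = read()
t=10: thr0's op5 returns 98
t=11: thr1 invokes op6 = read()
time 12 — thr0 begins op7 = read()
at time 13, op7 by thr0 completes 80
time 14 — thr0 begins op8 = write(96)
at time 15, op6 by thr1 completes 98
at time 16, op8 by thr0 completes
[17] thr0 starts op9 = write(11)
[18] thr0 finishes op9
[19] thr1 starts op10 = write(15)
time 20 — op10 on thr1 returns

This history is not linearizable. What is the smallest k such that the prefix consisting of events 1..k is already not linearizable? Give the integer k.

13

events 1..12 are linearizable; a witness order is op1, op2, op3, op4, op5:
1. op1 read() → 3, leaving value 3
2. op2 write(80), leaving value 80
3. op3 read() → 80, leaving value 80
4. op4 write(98), leaving value 98
5. op5 read() → 98, leaving value 98
at event 13 (op7's time-13 response) nothing linearizes any more
completion choices over the 1 pending operation (op6) were checked; none helps
one such order, op1, op2, op3, op4, op5, op7 (pending dropped), breaks at step 6 where op7 read() → 80 is illegal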